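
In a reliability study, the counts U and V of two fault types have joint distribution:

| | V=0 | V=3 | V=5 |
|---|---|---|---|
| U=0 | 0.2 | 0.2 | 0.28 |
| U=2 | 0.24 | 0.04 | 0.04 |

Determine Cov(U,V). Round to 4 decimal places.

E[U] = 0.64,  E[V] = 2.32
E[UV] = 0.64
Cov(U,V) = E[UV] − E[U]E[V] = 0.64 − (0.64)(2.32) = -0.8448

-0.8448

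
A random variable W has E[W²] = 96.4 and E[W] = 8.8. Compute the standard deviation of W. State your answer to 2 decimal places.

4.35

V(W) = 96.4 − (8.8)² = 18.96
sd(W) = √18.96 ≈ 4.35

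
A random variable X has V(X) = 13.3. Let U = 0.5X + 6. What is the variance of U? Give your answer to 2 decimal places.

3.33

V(0.5X + 6) = (0.5)²·V(X) = 0.25·13.3 = 3.325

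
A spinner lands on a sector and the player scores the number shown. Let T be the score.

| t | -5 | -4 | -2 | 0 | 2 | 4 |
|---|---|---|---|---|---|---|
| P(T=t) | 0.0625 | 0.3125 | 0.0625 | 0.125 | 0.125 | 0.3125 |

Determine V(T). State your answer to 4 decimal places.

12.2773

E[T] = (-5)(0.0625) + (-4)(0.3125) + (-2)(0.0625) + (0)(0.125) + (2)(0.125) + (4)(0.3125) = -0.1875
E[T²] = (-5)²(0.0625) + (-4)²(0.3125) + (-2)²(0.0625) + (0)²(0.125) + (2)²(0.125) + (4)²(0.3125) = 12.3125
V(T) = E[T²] − (E[T])² = 12.3125 − (-0.1875)² = 12.27734375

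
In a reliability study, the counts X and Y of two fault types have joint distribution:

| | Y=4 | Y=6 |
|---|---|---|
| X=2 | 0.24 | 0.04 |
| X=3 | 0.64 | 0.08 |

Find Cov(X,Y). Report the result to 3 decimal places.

E[X] = 2.72,  E[Y] = 4.24
E[XY] = 11.52
Cov(X,Y) = E[XY] − E[X]E[Y] = 11.52 − (2.72)(4.24) = -0.0128

-0.013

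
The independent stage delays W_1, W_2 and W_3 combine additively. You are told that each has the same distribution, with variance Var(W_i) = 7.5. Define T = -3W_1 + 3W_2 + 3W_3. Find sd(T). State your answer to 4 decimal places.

14.2302

By independence, Var(T) = (-3)²Var(W_1) + (3)²Var(W_2) + (3)²Var(W_3)
= (-3)²·7.5 + (3)²·7.5 + (3)²·7.5 = 202.5
sd(T) = √202.5 ≈ 14.2302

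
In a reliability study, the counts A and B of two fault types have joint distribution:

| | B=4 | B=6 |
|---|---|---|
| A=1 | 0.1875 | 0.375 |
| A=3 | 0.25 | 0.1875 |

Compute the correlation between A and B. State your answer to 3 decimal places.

-0.238

E[A] = 1.875,  E[B] = 5.125
E[AB] = 9.375
cov(A,B) = E[AB] − E[A]E[B] = 9.375 − (1.875)(5.125) = -0.234375
Var(A) = 0.984375,  Var(B) = 0.984375
ρ = -0.234375 / √(0.984375·0.984375) ≈ -0.238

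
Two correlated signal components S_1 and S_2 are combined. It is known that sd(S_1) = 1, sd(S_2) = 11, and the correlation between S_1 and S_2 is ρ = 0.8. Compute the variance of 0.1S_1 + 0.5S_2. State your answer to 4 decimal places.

31.1400

Var(S_1) = (1)² = 1;  Var(S_2) = (11)² = 121
cov(S_1,S_2) = ρ·sd(S_1)·sd(S_2) = 0.8·1·11 = 8.8
Var(0.1S_1 + 0.5S_2) = (0.1)²·Var(S_1) + (0.5)²·Var(S_2) + 2·(0.1)·(0.5)·cov(S_1,S_2)
= 0.01·1 + 0.25·121 + 0.1·8.8 = 31.14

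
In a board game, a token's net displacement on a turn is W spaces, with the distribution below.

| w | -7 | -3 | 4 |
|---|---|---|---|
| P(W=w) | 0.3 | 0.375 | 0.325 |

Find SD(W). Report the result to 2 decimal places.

4.42

E[W] = (-7)(0.3) + (-3)(0.375) + (4)(0.325) = -1.925
E[W²] = (-7)²(0.3) + (-3)²(0.375) + (4)²(0.325) = 23.275
var(W) = E[W²] − (E[W])² = 23.275 − (-1.925)² = 19.569375
SD(W) = √19.569375 ≈ 4.42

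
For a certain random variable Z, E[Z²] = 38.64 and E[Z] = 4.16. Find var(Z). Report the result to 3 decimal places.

21.334

var(Z) = 38.64 − (4.16)² = 21.3344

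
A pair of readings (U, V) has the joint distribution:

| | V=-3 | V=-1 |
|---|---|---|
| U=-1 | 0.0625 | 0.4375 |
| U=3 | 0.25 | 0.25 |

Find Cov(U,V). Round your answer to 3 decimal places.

E[U] = 1,  E[V] = -1.625
E[UV] = -2.375
Cov(U,V) = E[UV] − E[U]E[V] = -2.375 − (1)(-1.625) = -0.75

-0.750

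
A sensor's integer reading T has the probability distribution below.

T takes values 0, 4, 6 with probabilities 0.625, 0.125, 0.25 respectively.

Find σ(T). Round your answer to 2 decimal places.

E[T] = (0)(0.625) + (4)(0.125) + (6)(0.25) = 2
E[T²] = (0)²(0.625) + (4)²(0.125) + (6)²(0.25) = 11
var(T) = E[T²] − (E[T])² = 11 − (2)² = 7
σ(T) = √7 ≈ 2.65

2.65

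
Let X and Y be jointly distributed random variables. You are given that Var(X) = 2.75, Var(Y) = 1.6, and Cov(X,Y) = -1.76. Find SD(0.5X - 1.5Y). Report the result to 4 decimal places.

Var(0.5X - 1.5Y) = (0.5)²·Var(X) + (-1.5)²·Var(Y) + 2·(0.5)·(-1.5)·Cov(X,Y)
= 0.25·2.75 + 2.25·1.6 + -1.5·-1.76 = 6.9275
SD(0.5X - 1.5Y) = √6.9275 ≈ 2.6320

2.6320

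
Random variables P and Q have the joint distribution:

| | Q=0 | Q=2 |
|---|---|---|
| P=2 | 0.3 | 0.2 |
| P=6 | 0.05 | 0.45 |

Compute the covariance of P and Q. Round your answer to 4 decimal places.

E[P] = 4,  E[Q] = 1.3
E[PQ] = 6.2
Cov(P,Q) = E[PQ] − E[P]E[Q] = 6.2 − (4)(1.3) = 1

1.0000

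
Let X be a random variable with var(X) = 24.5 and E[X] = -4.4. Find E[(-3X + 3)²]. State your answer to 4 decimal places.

482.9400

E[-3X + 3] = -3·-4.4 + 3 = 16.2
var(-3X + 3) = (-3)²·24.5 = 220.5
E[(-3X + 3)²] = var((-3X + 3)) + (E[(-3X + 3)])² = 220.5 + (16.2)² = 482.94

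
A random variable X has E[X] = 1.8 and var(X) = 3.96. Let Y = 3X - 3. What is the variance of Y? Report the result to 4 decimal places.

35.6400

var(3X - 3) = (3)²·var(X) = 9·3.96 = 35.64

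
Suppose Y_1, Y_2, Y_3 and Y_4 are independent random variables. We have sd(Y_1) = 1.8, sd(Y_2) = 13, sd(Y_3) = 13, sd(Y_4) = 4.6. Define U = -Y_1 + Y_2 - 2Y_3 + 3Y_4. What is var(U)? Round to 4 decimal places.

1038.6800

var(Y_1) = 3.24, var(Y_2) = 169, var(Y_3) = 169, var(Y_4) = 21.16
By independence, var(U) = (-1)²var(Y_1) + (1)²var(Y_2) + (-2)²var(Y_3) + (3)²var(Y_4)
= (-1)²·3.24 + (1)²·169 + (-2)²·169 + (3)²·21.16 = 1038.68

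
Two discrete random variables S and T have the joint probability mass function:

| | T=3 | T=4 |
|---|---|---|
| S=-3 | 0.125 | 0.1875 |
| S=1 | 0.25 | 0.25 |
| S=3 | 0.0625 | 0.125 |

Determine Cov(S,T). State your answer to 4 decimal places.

-0.0078

E[S] = 0.125,  E[T] = 3.5625
E[ST] = 0.4375
Cov(S,T) = E[ST] − E[S]E[T] = 0.4375 − (0.125)(3.5625) = -0.0078125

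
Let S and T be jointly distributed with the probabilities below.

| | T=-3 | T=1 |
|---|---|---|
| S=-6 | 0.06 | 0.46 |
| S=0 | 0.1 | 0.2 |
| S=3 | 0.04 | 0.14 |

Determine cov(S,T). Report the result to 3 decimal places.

E[S] = -2.58,  E[T] = 0.2
E[ST] = -1.62
cov(S,T) = E[ST] − E[S]E[T] = -1.62 − (-2.58)(0.2) = -1.104

-1.104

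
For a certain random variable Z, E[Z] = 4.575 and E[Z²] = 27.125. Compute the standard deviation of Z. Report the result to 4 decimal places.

Var(Z) = 27.125 − (4.575)² = 6.194375
sd(Z) = √6.194375 ≈ 2.4889

2.4889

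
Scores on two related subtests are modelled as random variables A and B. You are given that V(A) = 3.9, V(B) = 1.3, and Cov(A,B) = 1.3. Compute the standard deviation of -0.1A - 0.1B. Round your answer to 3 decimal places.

V(-0.1A - 0.1B) = (-0.1)²·V(A) + (-0.1)²·V(B) + 2·(-0.1)·(-0.1)·Cov(A,B)
= 0.01·3.9 + 0.01·1.3 + 0.02·1.3 = 0.078
σ(-0.1A - 0.1B) = √0.078 ≈ 0.279

0.279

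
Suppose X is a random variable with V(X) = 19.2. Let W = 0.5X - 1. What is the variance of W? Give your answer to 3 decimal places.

V(0.5X - 1) = (0.5)²·V(X) = 0.25·19.2 = 4.8

4.800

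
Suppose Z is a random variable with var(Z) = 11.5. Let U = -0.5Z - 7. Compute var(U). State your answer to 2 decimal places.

2.88

var(-0.5Z - 7) = (-0.5)²·var(Z) = 0.25·11.5 = 2.875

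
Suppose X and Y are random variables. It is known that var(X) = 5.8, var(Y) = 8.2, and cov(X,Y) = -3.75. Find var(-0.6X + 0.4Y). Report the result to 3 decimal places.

5.200

var(-0.6X + 0.4Y) = (-0.6)²·var(X) + (0.4)²·var(Y) + 2·(-0.6)·(0.4)·cov(X,Y)
= 0.36·5.8 + 0.16·8.2 + -0.48·-3.75 = 5.2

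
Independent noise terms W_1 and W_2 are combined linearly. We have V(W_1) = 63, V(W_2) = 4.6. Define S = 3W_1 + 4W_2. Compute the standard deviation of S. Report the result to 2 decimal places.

By independence, V(S) = (3)²V(W_1) + (4)²V(W_2)
= (3)²·63 + (4)²·4.6 = 640.6
σ(S) = √640.6 ≈ 25.31

25.31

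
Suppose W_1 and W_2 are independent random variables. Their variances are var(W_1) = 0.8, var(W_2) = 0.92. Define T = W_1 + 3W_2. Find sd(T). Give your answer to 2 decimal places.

3.01

By independence, var(T) = (1)²var(W_1) + (3)²var(W_2)
= (1)²·0.8 + (3)²·0.92 = 9.08
sd(T) = √9.08 ≈ 3.01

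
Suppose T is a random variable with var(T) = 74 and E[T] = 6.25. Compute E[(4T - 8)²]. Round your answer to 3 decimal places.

E[4T - 8] = 4·6.25 − 8 = 17
var(4T - 8) = (4)²·74 = 1184
E[(4T - 8)²] = var((4T - 8)) + (E[(4T - 8)])² = 1184 + (17)² = 1473

1473.000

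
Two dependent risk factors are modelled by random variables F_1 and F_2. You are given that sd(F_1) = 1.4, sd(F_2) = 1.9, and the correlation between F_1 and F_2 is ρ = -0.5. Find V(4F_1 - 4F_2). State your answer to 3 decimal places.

V(F_1) = (1.4)² = 1.96;  V(F_2) = (1.9)² = 3.61
cov(F_1,F_2) = ρ·sd(F_1)·sd(F_2) = -0.5·1.4·1.9 = -1.33
V(4F_1 - 4F_2) = (4)²·V(F_1) + (-4)²·V(F_2) + 2·(4)·(-4)·cov(F_1,F_2)
= 16·1.96 + 16·3.61 + -32·-1.33 = 131.68

131.680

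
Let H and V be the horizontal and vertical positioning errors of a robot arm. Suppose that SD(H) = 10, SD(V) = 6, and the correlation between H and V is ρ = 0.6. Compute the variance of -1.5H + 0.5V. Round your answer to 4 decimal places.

180.0000

Var(H) = (10)² = 100;  Var(V) = (6)² = 36
Cov(H,V) = ρ·SD(H)·SD(V) = 0.6·10·6 = 36
Var(-1.5H + 0.5V) = (-1.5)²·Var(H) + (0.5)²·Var(V) + 2·(-1.5)·(0.5)·Cov(H,V)
= 2.25·100 + 0.25·36 + -1.5·36 = 180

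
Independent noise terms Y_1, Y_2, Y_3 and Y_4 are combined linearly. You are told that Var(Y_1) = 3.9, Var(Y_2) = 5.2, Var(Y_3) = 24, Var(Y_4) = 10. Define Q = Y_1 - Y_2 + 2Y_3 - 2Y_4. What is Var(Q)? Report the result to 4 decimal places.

145.1000

By independence, Var(Q) = (1)²Var(Y_1) + (-1)²Var(Y_2) + (2)²Var(Y_3) + (-2)²Var(Y_4)
= (1)²·3.9 + (-1)²·5.2 + (2)²·24 + (-2)²·10 = 145.1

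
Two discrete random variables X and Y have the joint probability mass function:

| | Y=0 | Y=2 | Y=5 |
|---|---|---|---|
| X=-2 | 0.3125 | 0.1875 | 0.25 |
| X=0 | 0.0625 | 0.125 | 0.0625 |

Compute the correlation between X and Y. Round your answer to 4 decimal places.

0.0174

E[X] = -1.5,  E[Y] = 2.1875
E[XY] = -3.25
cov(X,Y) = E[XY] − E[X]E[Y] = -3.25 − (-1.5)(2.1875) = 0.03125
Var(X) = 0.75,  Var(Y) = 4.27734375
ρ = 0.03125 / √(0.75·4.27734375) ≈ 0.0174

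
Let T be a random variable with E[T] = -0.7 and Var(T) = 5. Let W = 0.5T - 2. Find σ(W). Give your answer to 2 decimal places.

Var(0.5T - 2) = (0.5)²·5 = 1.25
σ(W) = √1.25 ≈ 1.12

1.12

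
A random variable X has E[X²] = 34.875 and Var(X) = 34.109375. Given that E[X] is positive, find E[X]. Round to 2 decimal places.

(E[X])² = E[X²] − Var(X) = 34.875 − 34.109375 = 0.765625
E[X] = √0.765625 = 0.875

0.88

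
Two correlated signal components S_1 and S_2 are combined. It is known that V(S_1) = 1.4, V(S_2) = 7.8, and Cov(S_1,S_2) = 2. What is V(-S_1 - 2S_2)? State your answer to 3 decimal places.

40.600

V(-S_1 - 2S_2) = (-1)²·V(S_1) + (-2)²·V(S_2) + 2·(-1)·(-2)·Cov(S_1,S_2)
= 1·1.4 + 4·7.8 + 4·2 = 40.6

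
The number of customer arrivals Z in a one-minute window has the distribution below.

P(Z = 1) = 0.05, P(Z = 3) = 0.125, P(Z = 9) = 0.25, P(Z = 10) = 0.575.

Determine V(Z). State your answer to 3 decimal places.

E[Z] = (1)(0.05) + (3)(0.125) + (9)(0.25) + (10)(0.575) = 8.425
E[Z²] = (1)²(0.05) + (3)²(0.125) + (9)²(0.25) + (10)²(0.575) = 78.925
V(Z) = E[Z²] − (E[Z])² = 78.925 − (8.425)² = 7.944375

7.944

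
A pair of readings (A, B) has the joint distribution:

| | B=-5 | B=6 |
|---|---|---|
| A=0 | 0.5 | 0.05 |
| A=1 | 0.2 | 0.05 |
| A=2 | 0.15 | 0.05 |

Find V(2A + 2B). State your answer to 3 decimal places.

E[A] = 0.65,  E[B] = -3.35,  E[AB] = -1.6
V(A) = 1.05 − (0.65)² = 0.6275;  V(B) = 26.65 − (-3.35)² = 15.4275
Cov(A,B) = -1.6 − (0.65)(-3.35) = 0.5775
V(2A + 2B) = (2)²·0.6275 + (2)²·15.4275 + 2·(2)·(2)·0.5775 = 68.84

68.840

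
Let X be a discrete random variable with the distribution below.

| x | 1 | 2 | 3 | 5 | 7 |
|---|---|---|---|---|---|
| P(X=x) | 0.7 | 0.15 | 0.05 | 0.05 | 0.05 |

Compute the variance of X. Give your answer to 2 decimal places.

2.39

E[X] = (1)(0.7) + (2)(0.15) + (3)(0.05) + (5)(0.05) + (7)(0.05) = 1.75
E[X²] = (1)²(0.7) + (2)²(0.15) + (3)²(0.05) + (5)²(0.05) + (7)²(0.05) = 5.45
Var(X) = E[X²] − (E[X])² = 5.45 − (1.75)² = 2.3875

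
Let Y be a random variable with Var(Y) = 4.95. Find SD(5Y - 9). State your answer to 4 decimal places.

Var(5Y - 9) = (5)²·4.95 = 123.75
SD(5Y - 9) = √123.75 ≈ 11.1243

11.1243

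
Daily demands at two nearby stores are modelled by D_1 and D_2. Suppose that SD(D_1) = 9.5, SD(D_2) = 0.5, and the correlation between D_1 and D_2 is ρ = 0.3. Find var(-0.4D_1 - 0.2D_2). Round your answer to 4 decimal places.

14.6780

var(D_1) = (9.5)² = 90.25;  var(D_2) = (0.5)² = 0.25
Cov(D_1,D_2) = ρ·SD(D_1)·SD(D_2) = 0.3·9.5·0.5 = 1.425
var(-0.4D_1 - 0.2D_2) = (-0.4)²·var(D_1) + (-0.2)²·var(D_2) + 2·(-0.4)·(-0.2)·Cov(D_1,D_2)
= 0.16·90.25 + 0.04·0.25 + 0.16·1.425 = 14.678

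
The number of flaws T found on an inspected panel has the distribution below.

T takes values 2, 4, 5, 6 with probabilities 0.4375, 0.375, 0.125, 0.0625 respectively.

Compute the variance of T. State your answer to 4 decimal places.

1.7344

E[T] = (2)(0.4375) + (4)(0.375) + (5)(0.125) + (6)(0.0625) = 3.375
E[T²] = (2)²(0.4375) + (4)²(0.375) + (5)²(0.125) + (6)²(0.0625) = 13.125
var(T) = E[T²] − (E[T])² = 13.125 − (3.375)² = 1.734375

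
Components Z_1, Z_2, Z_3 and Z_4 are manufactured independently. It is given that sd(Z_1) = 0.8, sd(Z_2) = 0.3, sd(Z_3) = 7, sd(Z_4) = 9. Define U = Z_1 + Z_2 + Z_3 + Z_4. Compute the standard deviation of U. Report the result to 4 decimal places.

11.4337

V(Z_1) = 0.64, V(Z_2) = 0.09, V(Z_3) = 49, V(Z_4) = 81
By independence, V(U) = (1)²V(Z_1) + (1)²V(Z_2) + (1)²V(Z_3) + (1)²V(Z_4)
= (1)²·0.64 + (1)²·0.09 + (1)²·49 + (1)²·81 = 130.73
sd(U) = √130.73 ≈ 11.4337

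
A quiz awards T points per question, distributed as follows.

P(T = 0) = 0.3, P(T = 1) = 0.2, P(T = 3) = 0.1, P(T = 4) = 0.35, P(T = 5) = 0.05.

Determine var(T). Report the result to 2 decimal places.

3.33

E[T] = (0)(0.3) + (1)(0.2) + (3)(0.1) + (4)(0.35) + (5)(0.05) = 2.15
E[T²] = (0)²(0.3) + (1)²(0.2) + (3)²(0.1) + (4)²(0.35) + (5)²(0.05) = 7.95
var(T) = E[T²] − (E[T])² = 7.95 − (2.15)² = 3.3275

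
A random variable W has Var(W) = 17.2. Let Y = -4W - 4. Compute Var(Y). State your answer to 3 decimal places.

Var(-4W - 4) = (-4)²·Var(W) = 16·17.2 = 275.2

275.200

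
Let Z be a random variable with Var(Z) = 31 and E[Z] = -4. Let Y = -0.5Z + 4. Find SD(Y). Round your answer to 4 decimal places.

Var(-0.5Z + 4) = (-0.5)²·31 = 7.75
SD(Y) = √7.75 ≈ 2.7839

2.7839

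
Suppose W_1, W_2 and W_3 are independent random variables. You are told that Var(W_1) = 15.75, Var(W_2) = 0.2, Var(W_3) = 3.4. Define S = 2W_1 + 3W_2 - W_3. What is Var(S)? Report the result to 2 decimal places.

By independence, Var(S) = (2)²Var(W_1) + (3)²Var(W_2) + (-1)²Var(W_3)
= (2)²·15.75 + (3)²·0.2 + (-1)²·3.4 = 68.2

68.20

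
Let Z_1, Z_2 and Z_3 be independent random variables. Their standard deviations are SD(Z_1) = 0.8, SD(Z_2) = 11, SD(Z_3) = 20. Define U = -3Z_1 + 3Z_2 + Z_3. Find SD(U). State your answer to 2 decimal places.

var(Z_1) = 0.64, var(Z_2) = 121, var(Z_3) = 400
By independence, var(U) = (-3)²var(Z_1) + (3)²var(Z_2) + (1)²var(Z_3)
= (-3)²·0.64 + (3)²·121 + (1)²·400 = 1494.76
SD(U) = √1494.76 ≈ 38.66

38.66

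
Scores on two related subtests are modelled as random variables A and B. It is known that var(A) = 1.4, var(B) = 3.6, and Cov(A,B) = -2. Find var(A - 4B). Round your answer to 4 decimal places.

75.0000

var(A - 4B) = (1)²·var(A) + (-4)²·var(B) + 2·(1)·(-4)·Cov(A,B)
= 1·1.4 + 16·3.6 + -8·-2 = 75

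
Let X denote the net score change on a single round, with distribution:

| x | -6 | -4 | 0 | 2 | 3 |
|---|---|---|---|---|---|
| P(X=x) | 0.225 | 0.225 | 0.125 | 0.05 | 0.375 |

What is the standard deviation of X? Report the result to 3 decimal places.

E[X] = (-6)(0.225) + (-4)(0.225) + (0)(0.125) + (2)(0.05) + (3)(0.375) = -1.025
E[X²] = (-6)²(0.225) + (-4)²(0.225) + (0)²(0.125) + (2)²(0.05) + (3)²(0.375) = 15.275
Var(X) = E[X²] − (E[X])² = 15.275 − (-1.025)² = 14.224375
SD(X) = √14.224375 ≈ 3.772

3.772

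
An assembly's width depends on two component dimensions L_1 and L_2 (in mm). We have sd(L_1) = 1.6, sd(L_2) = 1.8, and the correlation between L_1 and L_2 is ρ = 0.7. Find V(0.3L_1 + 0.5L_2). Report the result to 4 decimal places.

1.6452

V(L_1) = (1.6)² = 2.56;  V(L_2) = (1.8)² = 3.24
Cov(L_1,L_2) = ρ·sd(L_1)·sd(L_2) = 0.7·1.6·1.8 = 2.016
V(0.3L_1 + 0.5L_2) = (0.3)²·V(L_1) + (0.5)²·V(L_2) + 2·(0.3)·(0.5)·Cov(L_1,L_2)
= 0.09·2.56 + 0.25·3.24 + 0.3·2.016 = 1.6452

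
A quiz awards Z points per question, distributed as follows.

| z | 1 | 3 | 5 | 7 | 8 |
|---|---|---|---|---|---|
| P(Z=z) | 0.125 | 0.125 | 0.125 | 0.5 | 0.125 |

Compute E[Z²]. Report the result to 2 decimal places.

E[Z²] = (1)²(0.125) + (3)²(0.125) + (5)²(0.125) + (7)²(0.5) + (8)²(0.125) = 36.875

36.88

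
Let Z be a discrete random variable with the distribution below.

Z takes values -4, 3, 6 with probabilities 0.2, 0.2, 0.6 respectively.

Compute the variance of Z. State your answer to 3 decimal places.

15.040

E[Z] = (-4)(0.2) + (3)(0.2) + (6)(0.6) = 3.4
E[Z²] = (-4)²(0.2) + (3)²(0.2) + (6)²(0.6) = 26.6
V(Z) = E[Z²] − (E[Z])² = 26.6 − (3.4)² = 15.04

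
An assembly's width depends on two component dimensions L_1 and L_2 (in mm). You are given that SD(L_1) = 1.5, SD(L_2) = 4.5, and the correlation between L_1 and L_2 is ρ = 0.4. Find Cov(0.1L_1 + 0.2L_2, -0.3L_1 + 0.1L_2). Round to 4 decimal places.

var(L_1) = (1.5)² = 2.25;  var(L_2) = (4.5)² = 20.25
Cov(L_1,L_2) = ρ·SD(L_1)·SD(L_2) = 0.4·1.5·4.5 = 2.7
Cov(0.1L_1 + 0.2L_2, -0.3L_1 + 0.1L_2) = (0.1)(-0.3)var(L_1) + (0.2)(0.1)var(L_2) + [(0.1)(0.1) + (0.2)(-0.3)]Cov(L_1,L_2)
= -0.03·2.25 + 0.02·20.25 + -0.05·2.7 = 0.2025

0.2025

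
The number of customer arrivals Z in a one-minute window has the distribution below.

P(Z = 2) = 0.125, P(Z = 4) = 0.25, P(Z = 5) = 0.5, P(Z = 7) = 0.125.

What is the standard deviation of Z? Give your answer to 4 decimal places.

E[Z] = (2)(0.125) + (4)(0.25) + (5)(0.5) + (7)(0.125) = 4.625
E[Z²] = (2)²(0.125) + (4)²(0.25) + (5)²(0.5) + (7)²(0.125) = 23.125
var(Z) = E[Z²] − (E[Z])² = 23.125 − (4.625)² = 1.734375
SD(Z) = √1.734375 ≈ 1.3170

1.3170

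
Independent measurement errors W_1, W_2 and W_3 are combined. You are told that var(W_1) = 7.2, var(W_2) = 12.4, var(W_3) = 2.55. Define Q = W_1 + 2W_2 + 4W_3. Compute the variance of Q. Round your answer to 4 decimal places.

By independence, var(Q) = (1)²var(W_1) + (2)²var(W_2) + (4)²var(W_3)
= (1)²·7.2 + (2)²·12.4 + (4)²·2.55 = 97.6

97.6000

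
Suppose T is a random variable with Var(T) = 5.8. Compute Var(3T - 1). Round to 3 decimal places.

52.200

Var(3T - 1) = (3)²·Var(T) = 9·5.8 = 52.2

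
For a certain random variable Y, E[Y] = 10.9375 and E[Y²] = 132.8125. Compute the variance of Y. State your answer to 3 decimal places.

Var(Y) = 132.8125 − (10.9375)² = 13.18359375

13.184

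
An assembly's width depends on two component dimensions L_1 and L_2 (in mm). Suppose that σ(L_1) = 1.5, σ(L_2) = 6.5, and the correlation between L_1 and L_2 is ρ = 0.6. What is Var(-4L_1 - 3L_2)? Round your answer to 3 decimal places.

Var(L_1) = (1.5)² = 2.25;  Var(L_2) = (6.5)² = 42.25
Cov(L_1,L_2) = ρ·σ(L_1)·σ(L_2) = 0.6·1.5·6.5 = 5.85
Var(-4L_1 - 3L_2) = (-4)²·Var(L_1) + (-3)²·Var(L_2) + 2·(-4)·(-3)·Cov(L_1,L_2)
= 16·2.25 + 9·42.25 + 24·5.85 = 556.65

556.650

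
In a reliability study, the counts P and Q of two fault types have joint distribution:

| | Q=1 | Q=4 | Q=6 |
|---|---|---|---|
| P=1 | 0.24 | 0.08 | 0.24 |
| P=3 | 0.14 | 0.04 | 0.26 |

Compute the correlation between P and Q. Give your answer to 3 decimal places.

E[P] = 1.88,  E[Q] = 3.86
E[PQ] = 7.58
cov(P,Q) = E[PQ] − E[P]E[Q] = 7.58 − (1.88)(3.86) = 0.3232
V(P) = 0.9856,  V(Q) = 5.4004
ρ = 0.3232 / √(0.9856·5.4004) ≈ 0.140

0.140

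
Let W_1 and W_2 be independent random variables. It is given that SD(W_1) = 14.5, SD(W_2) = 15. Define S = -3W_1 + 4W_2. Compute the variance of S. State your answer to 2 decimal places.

5492.25

V(W_1) = 210.25, V(W_2) = 225
By independence, V(S) = (-3)²V(W_1) + (4)²V(W_2)
= (-3)²·210.25 + (4)²·225 = 5492.25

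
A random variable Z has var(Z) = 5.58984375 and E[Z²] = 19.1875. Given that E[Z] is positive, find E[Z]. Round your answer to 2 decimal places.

3.69

(E[Z])² = E[Z²] − var(Z) = 19.1875 − 5.58984375 = 13.59765625
E[Z] = √13.59765625 = 3.6875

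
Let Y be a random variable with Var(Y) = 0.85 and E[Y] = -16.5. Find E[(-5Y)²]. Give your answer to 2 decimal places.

6827.50

E[-5Y] = -5·-16.5 = 82.5
Var(-5Y) = (-5)²·0.85 = 21.25
E[(-5Y)²] = Var((-5Y)) + (E[(-5Y)])² = 21.25 + (82.5)² = 6827.5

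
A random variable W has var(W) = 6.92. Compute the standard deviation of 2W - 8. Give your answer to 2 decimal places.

5.26

var(2W - 8) = (2)²·6.92 = 27.68
SD(2W - 8) = √27.68 ≈ 5.26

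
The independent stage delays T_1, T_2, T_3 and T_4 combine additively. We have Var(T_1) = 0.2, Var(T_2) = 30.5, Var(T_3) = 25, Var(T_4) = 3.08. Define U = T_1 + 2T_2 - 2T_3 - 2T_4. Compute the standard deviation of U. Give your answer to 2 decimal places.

By independence, Var(U) = (1)²Var(T_1) + (2)²Var(T_2) + (-2)²Var(T_3) + (-2)²Var(T_4)
= (1)²·0.2 + (2)²·30.5 + (-2)²·25 + (-2)²·3.08 = 234.52
SD(U) = √234.52 ≈ 15.31

15.31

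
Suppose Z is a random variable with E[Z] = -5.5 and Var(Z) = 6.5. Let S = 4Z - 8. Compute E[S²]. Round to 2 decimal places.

1004.00

E[4Z - 8] = 4·-5.5 − 8 = -30
Var(4Z - 8) = (4)²·6.5 = 104
E[S²] = Var(S) + (E[S])² = 104 + (-30)² = 1004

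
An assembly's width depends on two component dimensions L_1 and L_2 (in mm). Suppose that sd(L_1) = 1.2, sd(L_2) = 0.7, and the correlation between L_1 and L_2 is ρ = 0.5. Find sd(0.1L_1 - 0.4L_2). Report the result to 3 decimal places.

Var(L_1) = (1.2)² = 1.44;  Var(L_2) = (0.7)² = 0.49
Cov(L_1,L_2) = ρ·sd(L_1)·sd(L_2) = 0.5·1.2·0.7 = 0.42
Var(0.1L_1 - 0.4L_2) = (0.1)²·Var(L_1) + (-0.4)²·Var(L_2) + 2·(0.1)·(-0.4)·Cov(L_1,L_2)
= 0.01·1.44 + 0.16·0.49 + -0.08·0.42 = 0.0592
sd(0.1L_1 - 0.4L_2) = √0.0592 ≈ 0.243

0.243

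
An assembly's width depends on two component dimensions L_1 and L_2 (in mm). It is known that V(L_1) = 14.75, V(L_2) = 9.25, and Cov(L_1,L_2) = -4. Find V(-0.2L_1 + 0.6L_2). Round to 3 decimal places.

V(-0.2L_1 + 0.6L_2) = (-0.2)²·V(L_1) + (0.6)²·V(L_2) + 2·(-0.2)·(0.6)·Cov(L_1,L_2)
= 0.04·14.75 + 0.36·9.25 + -0.24·-4 = 4.88

4.880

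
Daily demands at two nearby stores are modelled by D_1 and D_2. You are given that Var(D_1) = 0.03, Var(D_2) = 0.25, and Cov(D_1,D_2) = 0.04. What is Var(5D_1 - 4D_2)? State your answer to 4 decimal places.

Var(5D_1 - 4D_2) = (5)²·Var(D_1) + (-4)²·Var(D_2) + 2·(5)·(-4)·Cov(D_1,D_2)
= 25·0.03 + 16·0.25 + -40·0.04 = 3.15

3.1500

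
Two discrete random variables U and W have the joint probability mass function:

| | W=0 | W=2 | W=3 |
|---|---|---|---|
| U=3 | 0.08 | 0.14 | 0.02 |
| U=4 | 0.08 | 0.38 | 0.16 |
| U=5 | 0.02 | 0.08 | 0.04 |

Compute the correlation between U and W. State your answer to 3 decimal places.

E[U] = 3.9,  E[W] = 1.86
E[UW] = 7.38
Cov(U,W) = E[UW] − E[U]E[W] = 7.38 − (3.9)(1.86) = 0.126
var(U) = 0.37,  var(W) = 0.9204
ρ = 0.126 / √(0.37·0.9204) ≈ 0.216

0.216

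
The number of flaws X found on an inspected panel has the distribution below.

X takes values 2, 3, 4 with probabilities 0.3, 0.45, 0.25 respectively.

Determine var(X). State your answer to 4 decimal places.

E[X] = (2)(0.3) + (3)(0.45) + (4)(0.25) = 2.95
E[X²] = (2)²(0.3) + (3)²(0.45) + (4)²(0.25) = 9.25
var(X) = E[X²] − (E[X])² = 9.25 − (2.95)² = 0.5475

0.5475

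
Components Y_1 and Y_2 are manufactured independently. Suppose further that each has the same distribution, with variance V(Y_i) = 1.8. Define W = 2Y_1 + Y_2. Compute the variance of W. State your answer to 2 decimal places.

By independence, V(W) = (2)²V(Y_1) + (1)²V(Y_2)
= (2)²·1.8 + (1)²·1.8 = 9

9.00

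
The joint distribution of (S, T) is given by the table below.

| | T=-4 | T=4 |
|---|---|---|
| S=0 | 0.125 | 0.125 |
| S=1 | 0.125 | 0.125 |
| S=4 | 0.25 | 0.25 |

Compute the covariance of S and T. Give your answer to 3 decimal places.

0.000

E[S] = 2.25,  E[T] = 0
E[ST] = 0
cov(S,T) = E[ST] − E[S]E[T] = 0 − (2.25)(0) = 0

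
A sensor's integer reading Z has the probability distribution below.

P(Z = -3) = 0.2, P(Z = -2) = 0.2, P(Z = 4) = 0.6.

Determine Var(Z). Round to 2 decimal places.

E[Z] = (-3)(0.2) + (-2)(0.2) + (4)(0.6) = 1.4
E[Z²] = (-3)²(0.2) + (-2)²(0.2) + (4)²(0.6) = 12.2
Var(Z) = E[Z²] − (E[Z])² = 12.2 − (1.4)² = 10.24

10.24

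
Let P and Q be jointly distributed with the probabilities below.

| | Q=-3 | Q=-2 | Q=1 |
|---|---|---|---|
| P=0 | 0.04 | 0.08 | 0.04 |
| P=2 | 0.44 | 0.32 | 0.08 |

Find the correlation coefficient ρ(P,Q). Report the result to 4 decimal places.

E[P] = 1.68,  E[Q] = -2.12
E[PQ] = -3.76
Cov(P,Q) = E[PQ] − E[P]E[Q] = -3.76 − (1.68)(-2.12) = -0.1984
Var(P) = 0.5376,  Var(Q) = 1.5456
ρ = -0.1984 / √(0.5376·1.5456) ≈ -0.2177

-0.2177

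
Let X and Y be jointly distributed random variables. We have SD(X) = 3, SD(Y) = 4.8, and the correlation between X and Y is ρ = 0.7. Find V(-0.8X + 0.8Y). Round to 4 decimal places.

V(X) = (3)² = 9;  V(Y) = (4.8)² = 23.04
Cov(X,Y) = ρ·SD(X)·SD(Y) = 0.7·3·4.8 = 10.08
V(-0.8X + 0.8Y) = (-0.8)²·V(X) + (0.8)²·V(Y) + 2·(-0.8)·(0.8)·Cov(X,Y)
= 0.64·9 + 0.64·23.04 + -1.28·10.08 = 7.6032

7.6032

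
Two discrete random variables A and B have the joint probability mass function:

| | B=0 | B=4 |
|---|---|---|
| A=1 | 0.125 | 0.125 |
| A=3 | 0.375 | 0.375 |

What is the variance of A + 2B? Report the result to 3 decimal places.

E[A] = 2.5,  E[B] = 2,  E[AB] = 5
V(A) = 7 − (2.5)² = 0.75;  V(B) = 8 − (2)² = 4
Cov(A,B) = 5 − (2.5)(2) = 0
V(A + 2B) = (1)²·0.75 + (2)²·4 + 2·(1)·(2)·0 = 16.75

16.750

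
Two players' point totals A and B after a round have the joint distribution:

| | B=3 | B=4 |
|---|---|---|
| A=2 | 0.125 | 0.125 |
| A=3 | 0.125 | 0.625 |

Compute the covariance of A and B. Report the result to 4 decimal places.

E[A] = 2.75,  E[B] = 3.75
E[AB] = 10.375
Cov(A,B) = E[AB] − E[A]E[B] = 10.375 − (2.75)(3.75) = 0.0625

0.0625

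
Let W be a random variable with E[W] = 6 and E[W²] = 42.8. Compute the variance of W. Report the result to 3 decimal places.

var(W) = 42.8 − (6)² = 6.8

6.800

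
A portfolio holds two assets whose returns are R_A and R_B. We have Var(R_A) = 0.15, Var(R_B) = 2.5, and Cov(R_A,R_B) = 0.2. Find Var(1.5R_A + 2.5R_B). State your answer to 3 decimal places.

Var(1.5R_A + 2.5R_B) = (1.5)²·Var(R_A) + (2.5)²·Var(R_B) + 2·(1.5)·(2.5)·Cov(R_A,R_B)
= 2.25·0.15 + 6.25·2.5 + 7.5·0.2 = 17.4625

17.463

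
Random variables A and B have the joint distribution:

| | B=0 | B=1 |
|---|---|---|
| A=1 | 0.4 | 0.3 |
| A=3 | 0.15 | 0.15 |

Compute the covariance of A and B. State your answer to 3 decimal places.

E[A] = 1.6,  E[B] = 0.45
E[AB] = 0.75
Cov(A,B) = E[AB] − E[A]E[B] = 0.75 − (1.6)(0.45) = 0.03

0.030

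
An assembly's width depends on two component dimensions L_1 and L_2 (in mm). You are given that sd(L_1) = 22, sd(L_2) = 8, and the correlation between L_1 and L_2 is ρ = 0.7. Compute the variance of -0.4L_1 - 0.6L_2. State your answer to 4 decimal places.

159.6160

V(L_1) = (22)² = 484;  V(L_2) = (8)² = 64
Cov(L_1,L_2) = ρ·sd(L_1)·sd(L_2) = 0.7·22·8 = 123.2
V(-0.4L_1 - 0.6L_2) = (-0.4)²·V(L_1) + (-0.6)²·V(L_2) + 2·(-0.4)·(-0.6)·Cov(L_1,L_2)
= 0.16·484 + 0.36·64 + 0.48·123.2 = 159.616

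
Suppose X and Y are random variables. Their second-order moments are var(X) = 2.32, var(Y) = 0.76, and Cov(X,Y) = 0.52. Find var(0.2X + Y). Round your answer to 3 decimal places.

1.061

var(0.2X + Y) = (0.2)²·var(X) + (1)²·var(Y) + 2·(0.2)·(1)·Cov(X,Y)
= 0.04·2.32 + 1·0.76 + 0.4·0.52 = 1.0608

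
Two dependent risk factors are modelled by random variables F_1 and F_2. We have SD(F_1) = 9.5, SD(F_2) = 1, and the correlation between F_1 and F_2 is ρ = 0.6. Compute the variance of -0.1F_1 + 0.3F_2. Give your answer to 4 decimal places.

Var(F_1) = (9.5)² = 90.25;  Var(F_2) = (1)² = 1
Cov(F_1,F_2) = ρ·SD(F_1)·SD(F_2) = 0.6·9.5·1 = 5.7
Var(-0.1F_1 + 0.3F_2) = (-0.1)²·Var(F_1) + (0.3)²·Var(F_2) + 2·(-0.1)·(0.3)·Cov(F_1,F_2)
= 0.01·90.25 + 0.09·1 + -0.06·5.7 = 0.6505

0.6505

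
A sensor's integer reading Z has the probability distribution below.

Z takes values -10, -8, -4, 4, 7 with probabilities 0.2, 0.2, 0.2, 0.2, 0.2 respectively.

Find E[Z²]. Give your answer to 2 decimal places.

E[Z²] = (-10)²(0.2) + (-8)²(0.2) + (-4)²(0.2) + (4)²(0.2) + (7)²(0.2) = 49

49.00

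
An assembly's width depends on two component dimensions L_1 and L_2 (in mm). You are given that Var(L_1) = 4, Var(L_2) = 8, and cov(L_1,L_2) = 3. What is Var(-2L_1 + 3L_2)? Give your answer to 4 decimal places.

Var(-2L_1 + 3L_2) = (-2)²·Var(L_1) + (3)²·Var(L_2) + 2·(-2)·(3)·cov(L_1,L_2)
= 4·4 + 9·8 + -12·3 = 52

52.0000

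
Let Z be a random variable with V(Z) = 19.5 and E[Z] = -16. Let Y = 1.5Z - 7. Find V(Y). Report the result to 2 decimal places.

43.88

V(1.5Z - 7) = (1.5)²·V(Z) = 2.25·19.5 = 43.875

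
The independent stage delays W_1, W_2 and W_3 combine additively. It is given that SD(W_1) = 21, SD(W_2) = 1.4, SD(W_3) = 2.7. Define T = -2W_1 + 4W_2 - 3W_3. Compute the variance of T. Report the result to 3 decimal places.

Var(W_1) = 441, Var(W_2) = 1.96, Var(W_3) = 7.29
By independence, Var(T) = (-2)²Var(W_1) + (4)²Var(W_2) + (-3)²Var(W_3)
= (-2)²·441 + (4)²·1.96 + (-3)²·7.29 = 1860.97

1860.970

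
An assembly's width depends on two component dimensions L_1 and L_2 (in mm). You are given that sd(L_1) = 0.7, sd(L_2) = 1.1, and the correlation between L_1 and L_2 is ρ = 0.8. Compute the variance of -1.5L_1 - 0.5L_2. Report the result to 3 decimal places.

2.329

var(L_1) = (0.7)² = 0.49;  var(L_2) = (1.1)² = 1.21
cov(L_1,L_2) = ρ·sd(L_1)·sd(L_2) = 0.8·0.7·1.1 = 0.616
var(-1.5L_1 - 0.5L_2) = (-1.5)²·var(L_1) + (-0.5)²·var(L_2) + 2·(-1.5)·(-0.5)·cov(L_1,L_2)
= 2.25·0.49 + 0.25·1.21 + 1.5·0.616 = 2.329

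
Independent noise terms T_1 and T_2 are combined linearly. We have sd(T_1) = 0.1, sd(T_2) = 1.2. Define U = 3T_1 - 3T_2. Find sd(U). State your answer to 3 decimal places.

V(T_1) = 0.01, V(T_2) = 1.44
By independence, V(U) = (3)²V(T_1) + (-3)²V(T_2)
= (3)²·0.01 + (-3)²·1.44 = 13.05
sd(U) = √13.05 ≈ 3.612

3.612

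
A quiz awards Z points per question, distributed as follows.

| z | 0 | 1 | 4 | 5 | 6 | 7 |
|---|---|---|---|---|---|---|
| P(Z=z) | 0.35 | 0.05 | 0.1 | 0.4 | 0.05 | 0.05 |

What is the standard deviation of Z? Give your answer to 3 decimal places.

2.508

E[Z] = (0)(0.35) + (1)(0.05) + (4)(0.1) + (5)(0.4) + (6)(0.05) + (7)(0.05) = 3.1
E[Z²] = (0)²(0.35) + (1)²(0.05) + (4)²(0.1) + (5)²(0.4) + (6)²(0.05) + (7)²(0.05) = 15.9
var(Z) = E[Z²] − (E[Z])² = 15.9 − (3.1)² = 6.29
SD(Z) = √6.29 ≈ 2.508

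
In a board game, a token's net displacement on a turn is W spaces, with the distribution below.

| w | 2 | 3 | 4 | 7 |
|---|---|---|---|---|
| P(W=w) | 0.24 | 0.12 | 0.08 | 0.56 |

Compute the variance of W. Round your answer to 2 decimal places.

E[W] = (2)(0.24) + (3)(0.12) + (4)(0.08) + (7)(0.56) = 5.08
E[W²] = (2)²(0.24) + (3)²(0.12) + (4)²(0.08) + (7)²(0.56) = 30.76
Var(W) = E[W²] − (E[W])² = 30.76 − (5.08)² = 4.9536

4.95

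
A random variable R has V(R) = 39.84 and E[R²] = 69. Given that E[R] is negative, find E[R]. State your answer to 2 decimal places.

(E[R])² = E[R²] − V(R) = 69 − 39.84 = 29.16
E[R] = −√29.16 = -5.4

-5.40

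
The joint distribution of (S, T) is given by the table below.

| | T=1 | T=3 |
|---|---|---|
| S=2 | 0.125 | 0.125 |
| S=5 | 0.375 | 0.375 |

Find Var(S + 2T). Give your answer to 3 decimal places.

5.688

E[S] = 4.25,  E[T] = 2,  E[ST] = 8.5
Var(S) = 19.75 − (4.25)² = 1.6875;  Var(T) = 5 − (2)² = 1
Cov(S,T) = 8.5 − (4.25)(2) = 0
Var(S + 2T) = (1)²·1.6875 + (2)²·1 + 2·(1)·(2)·0 = 5.6875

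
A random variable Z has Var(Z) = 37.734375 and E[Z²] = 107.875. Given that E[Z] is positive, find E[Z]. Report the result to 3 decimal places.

(E[Z])² = E[Z²] − Var(Z) = 107.875 − 37.734375 = 70.140625
E[Z] = √70.140625 = 8.375

8.375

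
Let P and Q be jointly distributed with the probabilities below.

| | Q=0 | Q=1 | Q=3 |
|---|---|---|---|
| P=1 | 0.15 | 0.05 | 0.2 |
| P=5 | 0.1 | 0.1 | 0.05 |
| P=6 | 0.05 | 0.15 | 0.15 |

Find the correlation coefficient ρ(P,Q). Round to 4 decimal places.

E[P] = 3.75,  E[Q] = 1.5
E[PQ] = 5.5
cov(P,Q) = E[PQ] − E[P]E[Q] = 5.5 − (3.75)(1.5) = -0.125
var(P) = 5.1875,  var(Q) = 1.65
ρ = -0.125 / √(5.1875·1.65) ≈ -0.0427

-0.0427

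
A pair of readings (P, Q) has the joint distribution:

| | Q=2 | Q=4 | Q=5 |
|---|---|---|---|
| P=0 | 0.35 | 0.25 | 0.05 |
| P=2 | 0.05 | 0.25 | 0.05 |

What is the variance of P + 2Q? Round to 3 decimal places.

7.310

E[P] = 0.7,  E[Q] = 3.3,  E[PQ] = 2.7
V(P) = 1.4 − (0.7)² = 0.91;  V(Q) = 12.1 − (3.3)² = 1.21
cov(P,Q) = 2.7 − (0.7)(3.3) = 0.39
V(P + 2Q) = (1)²·0.91 + (2)²·1.21 + 2·(1)·(2)·0.39 = 7.31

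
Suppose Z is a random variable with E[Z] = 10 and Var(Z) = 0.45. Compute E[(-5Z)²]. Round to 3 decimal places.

E[-5Z] = -5·10 = -50
Var(-5Z) = (-5)²·0.45 = 11.25
E[(-5Z)²] = Var((-5Z)) + (E[(-5Z)])² = 11.25 + (-50)² = 2511.25

2511.250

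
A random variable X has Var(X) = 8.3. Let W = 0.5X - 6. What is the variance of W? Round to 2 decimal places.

2.08

Var(0.5X - 6) = (0.5)²·Var(X) = 0.25·8.3 = 2.075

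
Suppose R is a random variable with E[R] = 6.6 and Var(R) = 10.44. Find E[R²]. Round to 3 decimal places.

54.000

E[R²] = Var(R) + (E[R])² = 10.44 + (6.6)² = 54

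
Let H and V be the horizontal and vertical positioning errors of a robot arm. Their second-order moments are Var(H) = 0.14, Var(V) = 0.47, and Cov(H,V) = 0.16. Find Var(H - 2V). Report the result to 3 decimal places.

Var(H - 2V) = (1)²·Var(H) + (-2)²·Var(V) + 2·(1)·(-2)·Cov(H,V)
= 1·0.14 + 4·0.47 + -4·0.16 = 1.38

1.380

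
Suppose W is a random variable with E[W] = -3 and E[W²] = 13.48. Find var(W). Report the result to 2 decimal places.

var(W) = 13.48 − (-3)² = 4.48

4.48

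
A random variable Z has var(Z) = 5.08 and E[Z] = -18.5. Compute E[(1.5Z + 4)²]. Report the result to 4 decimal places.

E[1.5Z + 4] = 1.5·-18.5 + 4 = -23.75
var(1.5Z + 4) = (1.5)²·5.08 = 11.43
E[(1.5Z + 4)²] = var((1.5Z + 4)) + (E[(1.5Z + 4)])² = 11.43 + (-23.75)² = 575.4925

575.4925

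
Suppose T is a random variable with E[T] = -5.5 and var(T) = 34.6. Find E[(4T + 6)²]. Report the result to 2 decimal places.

809.60

E[4T + 6] = 4·-5.5 + 6 = -16
var(4T + 6) = (4)²·34.6 = 553.6
E[(4T + 6)²] = var((4T + 6)) + (E[(4T + 6)])² = 553.6 + (-16)² = 809.6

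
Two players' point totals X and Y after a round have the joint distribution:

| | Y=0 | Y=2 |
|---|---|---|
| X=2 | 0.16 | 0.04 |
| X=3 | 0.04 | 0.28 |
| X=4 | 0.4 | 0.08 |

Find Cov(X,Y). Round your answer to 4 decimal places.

-0.1440

E[X] = 3.28,  E[Y] = 0.8
E[XY] = 2.48
Cov(X,Y) = E[XY] − E[X]E[Y] = 2.48 − (3.28)(0.8) = -0.144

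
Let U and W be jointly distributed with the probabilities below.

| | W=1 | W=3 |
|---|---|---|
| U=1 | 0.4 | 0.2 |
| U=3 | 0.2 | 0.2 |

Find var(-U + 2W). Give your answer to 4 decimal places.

4.1600

E[U] = 1.8,  E[W] = 1.8,  E[UW] = 3.4
var(U) = 4.2 − (1.8)² = 0.96;  var(W) = 4.2 − (1.8)² = 0.96
Cov(U,W) = 3.4 − (1.8)(1.8) = 0.16
var(-U + 2W) = (-1)²·0.96 + (2)²·0.96 + 2·(-1)·(2)·0.16 = 4.16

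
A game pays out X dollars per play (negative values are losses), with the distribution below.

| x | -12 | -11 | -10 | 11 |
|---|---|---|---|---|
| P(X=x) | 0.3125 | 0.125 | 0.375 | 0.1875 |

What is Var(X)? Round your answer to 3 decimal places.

E[X] = (-12)(0.3125) + (-11)(0.125) + (-10)(0.375) + (11)(0.1875) = -6.8125
E[X²] = (-12)²(0.3125) + (-11)²(0.125) + (-10)²(0.375) + (11)²(0.1875) = 120.3125
Var(X) = E[X²] − (E[X])² = 120.3125 − (-6.8125)² = 73.90234375

73.902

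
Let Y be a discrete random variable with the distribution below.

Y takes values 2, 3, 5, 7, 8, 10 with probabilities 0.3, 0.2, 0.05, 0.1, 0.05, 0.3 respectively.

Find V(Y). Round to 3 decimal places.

E[Y] = (2)(0.3) + (3)(0.2) + (5)(0.05) + (7)(0.1) + (8)(0.05) + (10)(0.3) = 5.55
E[Y²] = (2)²(0.3) + (3)²(0.2) + (5)²(0.05) + (7)²(0.1) + (8)²(0.05) + (10)²(0.3) = 42.35
V(Y) = E[Y²] − (E[Y])² = 42.35 − (5.55)² = 11.5475

11.548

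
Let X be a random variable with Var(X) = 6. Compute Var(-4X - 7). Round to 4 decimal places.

96.0000

Var(-4X - 7) = (-4)²·Var(X) = 16·6 = 96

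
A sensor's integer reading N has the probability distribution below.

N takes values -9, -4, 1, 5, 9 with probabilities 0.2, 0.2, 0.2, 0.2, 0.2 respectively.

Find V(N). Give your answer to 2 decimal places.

E[N] = (-9)(0.2) + (-4)(0.2) + (1)(0.2) + (5)(0.2) + (9)(0.2) = 0.4
E[N²] = (-9)²(0.2) + (-4)²(0.2) + (1)²(0.2) + (5)²(0.2) + (9)²(0.2) = 40.8
V(N) = E[N²] − (E[N])² = 40.8 − (0.4)² = 40.64

40.64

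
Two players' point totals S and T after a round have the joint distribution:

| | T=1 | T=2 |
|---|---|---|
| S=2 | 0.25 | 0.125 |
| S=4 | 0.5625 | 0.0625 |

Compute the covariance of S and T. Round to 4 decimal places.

E[S] = 3.25,  E[T] = 1.1875
E[ST] = 3.75
cov(S,T) = E[ST] − E[S]E[T] = 3.75 − (3.25)(1.1875) = -0.109375

-0.1094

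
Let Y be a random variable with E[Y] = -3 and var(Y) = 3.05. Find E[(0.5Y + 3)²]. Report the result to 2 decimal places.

3.01

E[0.5Y + 3] = 0.5·-3 + 3 = 1.5
var(0.5Y + 3) = (0.5)²·3.05 = 0.7625
E[(0.5Y + 3)²] = var((0.5Y + 3)) + (E[(0.5Y + 3)])² = 0.7625 + (1.5)² = 3.0125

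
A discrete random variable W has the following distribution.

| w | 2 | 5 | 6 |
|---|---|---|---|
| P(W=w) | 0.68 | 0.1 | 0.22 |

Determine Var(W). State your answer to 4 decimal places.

E[W] = (2)(0.68) + (5)(0.1) + (6)(0.22) = 3.18
E[W²] = (2)²(0.68) + (5)²(0.1) + (6)²(0.22) = 13.14
Var(W) = E[W²] − (E[W])² = 13.14 − (3.18)² = 3.0276

3.0276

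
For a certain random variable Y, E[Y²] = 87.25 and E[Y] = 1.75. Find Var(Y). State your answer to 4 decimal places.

Var(Y) = 87.25 − (1.75)² = 84.1875

84.1875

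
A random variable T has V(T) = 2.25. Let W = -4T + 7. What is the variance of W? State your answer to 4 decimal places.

36.0000

V(-4T + 7) = (-4)²·V(T) = 16·2.25 = 36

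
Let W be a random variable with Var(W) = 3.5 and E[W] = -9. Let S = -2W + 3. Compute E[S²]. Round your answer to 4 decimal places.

455.0000

E[-2W + 3] = -2·-9 + 3 = 21
Var(-2W + 3) = (-2)²·3.5 = 14
E[S²] = Var(S) + (E[S])² = 14 + (21)² = 455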